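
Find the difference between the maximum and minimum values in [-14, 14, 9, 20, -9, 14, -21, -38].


Maximum value: 20
Minimum value: -38
Range = 20 - (-38) = 58
Final answer: 58


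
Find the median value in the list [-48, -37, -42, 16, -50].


First, sort the list: [-50, -48, -42, -37, 16]
The list has 5 elements (odd count).
The middle index is 2 (0-based), and the element there is -42.
Final answer: -42


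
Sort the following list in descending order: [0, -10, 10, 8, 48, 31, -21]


Original list: [0, -10, 10, 8, 48, 31, -21]
Repeatedly take the largest remaining element:
  Remaining [0, -10, 10, 8, 48, 31, -21] -> largest is 48
  Remaining [0, -10, 10, 8, 31, -21] -> largest is 31
  Remaining [0, -10, 10, 8, -21] -> largest is 10
  Remaining [0, -10, 8, -21] -> largest is 8
  Remaining [0, -10, -21] -> largest is 0
  Remaining [-10, -21] -> largest is -10
  Remaining [-21] -> largest is -21
Collecting the picks in order gives the descending list.
Final answer: [48, 31, 10, 8, 0, -10, -21]


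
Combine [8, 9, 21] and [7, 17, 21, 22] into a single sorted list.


List A: [8, 9, 21]
List B: [7, 17, 21, 22]
Repeatedly compare the front elements and take the smaller:
  8 vs 7 -> take 7
  8 vs 17 -> take 8
  9 vs 17 -> take 9
  21 vs 17 -> take 17
  21 vs 21 -> take 21
  A is exhausted; append the rest of B: [21, 22]
Final answer: [7, 8, 9, 17, 21, 21, 22]


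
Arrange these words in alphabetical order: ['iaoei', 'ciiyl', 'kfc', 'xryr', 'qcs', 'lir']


Compare strings character by character (the first differing letter decides):
  'ciiyl' < 'iaoei' since 'c' < 'i' at position 1
  'iaoei' < 'kfc' since 'i' < 'k' at position 1
  'kfc' < 'lir' since 'k' < 'l' at position 1
  'lir' < 'qcs' since 'l' < 'q' at position 1
  'qcs' < 'xryr' since 'q' < 'x' at position 1
Chaining these comparisons gives the alphabetical order.
Final answer: ['ciiyl', 'iaoei', 'kfc', 'lir', 'qcs', 'xryr']


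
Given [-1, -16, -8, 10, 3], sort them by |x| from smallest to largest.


Compute absolute values:
  |-1| = 1
  |-16| = 16
  |-8| = 8
  |10| = 10
  |3| = 3
Absolute values in increasing order: 1 < 3 < 8 < 10 < 16
Listing the original numbers in that order gives the answer.
Final answer: [-1, 3, -8, 10, -16]


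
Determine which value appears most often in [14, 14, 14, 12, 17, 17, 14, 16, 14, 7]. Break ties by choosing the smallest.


Count the frequency of each value:
  7 appears 1 time(s)
  12 appears 1 time(s)
  14 appears 5 time(s)
  16 appears 1 time(s)
  17 appears 2 time(s)
Maximum frequency is 5.
Only 14 reaches that frequency, so it is the mode.
Final answer: 14


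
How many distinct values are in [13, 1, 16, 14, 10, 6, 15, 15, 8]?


List all unique values:
Distinct values: [1, 6, 8, 10, 13, 14, 15, 16]
Count = 8
Final answer: 8


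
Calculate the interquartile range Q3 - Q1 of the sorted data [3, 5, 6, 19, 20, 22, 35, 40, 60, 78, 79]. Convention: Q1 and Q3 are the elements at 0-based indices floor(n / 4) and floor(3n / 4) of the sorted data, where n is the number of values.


The data has n = 11 elements.
Q1 index = floor(11 / 4) = floor(2.75) = 2; Q3 index = floor(3 * 11 / 4) = floor(8.25) = 8
Q1 = element at index 2 = 6
Q3 = element at index 8 = 60
IQR = 60 - 6 = 54
Final answer: 54


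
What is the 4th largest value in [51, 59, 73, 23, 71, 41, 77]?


Sort descending: [77, 73, 71, 59, 51, 41, 23]
The 4th element (1-indexed) is at index 3.
Value = 59
Final answer: 59


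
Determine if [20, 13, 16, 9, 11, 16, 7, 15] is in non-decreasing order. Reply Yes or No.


Check consecutive pairs:
  20 <= 13? False
  13 <= 16? True
  16 <= 9? False
  9 <= 11? True
  11 <= 16? True
  16 <= 7? False
  7 <= 15? True
3 consecutive pair(s) are out of order, so the list is not sorted.
Final answer: No


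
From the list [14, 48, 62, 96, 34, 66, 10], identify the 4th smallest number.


Sort ascending: [10, 14, 34, 48, 62, 66, 96]
The 4th element (1-indexed) is at index 3.
Value = 48
Final answer: 48


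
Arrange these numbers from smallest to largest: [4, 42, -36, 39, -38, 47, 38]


Original list: [4, 42, -36, 39, -38, 47, 38]
Repeatedly take the smallest remaining element:
  Remaining [4, 42, -36, 39, -38, 47, 38] -> smallest is -38
  Remaining [4, 42, -36, 39, 47, 38] -> smallest is -36
  Remaining [4, 42, 39, 47, 38] -> smallest is 4
  Remaining [42, 39, 47, 38] -> smallest is 38
  Remaining [42, 39, 47] -> smallest is 39
  Remaining [42, 47] -> smallest is 42
  Remaining [47] -> smallest is 47
Collecting the picks in order gives the sorted list.
Final answer: [-38, -36, 4, 38, 39, 42, 47]


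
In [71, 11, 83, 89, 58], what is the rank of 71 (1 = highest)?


Sort descending: [89, 83, 71, 58, 11]
Find 71 in the sorted list.
71 is at position 3.
Final answer: 3


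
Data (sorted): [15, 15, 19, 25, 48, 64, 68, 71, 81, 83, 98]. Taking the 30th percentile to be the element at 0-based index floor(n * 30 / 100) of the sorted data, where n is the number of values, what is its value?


The dataset has n = 11 elements.
Index = floor(11 * 30 / 100) = floor(330 / 100) = floor(3.3) = 3
Counting from index 0 in the sorted data, the element at index 3 is 25.
Final answer: 25


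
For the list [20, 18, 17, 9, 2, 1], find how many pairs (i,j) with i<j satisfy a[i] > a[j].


For each element, count the later elements that are smaller than it:
  20 (index 0): smaller elements after it = [18, 17, 9, 2, 1] -> 5
  18 (index 1): smaller elements after it = [17, 9, 2, 1] -> 4
  17 (index 2): smaller elements after it = [9, 2, 1] -> 3
  9 (index 3): smaller elements after it = [2, 1] -> 2
  2 (index 4): smaller elements after it = [1] -> 1
Total inversions = 5 + 4 + 3 + 2 + 1 = 15
Final answer: 15


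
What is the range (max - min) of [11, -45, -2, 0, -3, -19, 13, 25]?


Maximum value: 25
Minimum value: -45
Range = 25 - (-45) = 70
Final answer: 70


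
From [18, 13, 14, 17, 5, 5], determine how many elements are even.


Check each element:
  18 is even
  13 is odd
  14 is even
  17 is odd
  5 is odd
  5 is odd
Evens: [18, 14]
Count of evens = 2
Final answer: 2


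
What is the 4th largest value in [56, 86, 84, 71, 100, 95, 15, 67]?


Sort descending: [100, 95, 86, 84, 71, 67, 56, 15]
The 4th element (1-indexed) is at index 3.
Value = 84
Final answer: 84


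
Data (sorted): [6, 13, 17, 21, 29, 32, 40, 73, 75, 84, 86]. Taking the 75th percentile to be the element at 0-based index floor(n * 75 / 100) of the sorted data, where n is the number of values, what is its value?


The dataset has n = 11 elements.
Index = floor(11 * 75 / 100) = floor(825 / 100) = floor(8.25) = 8
Counting from index 0 in the sorted data, the element at index 8 is 75.
Final answer: 75


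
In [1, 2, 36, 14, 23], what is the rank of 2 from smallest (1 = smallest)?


Sort ascending: [1, 2, 14, 23, 36]
Find 2 in the sorted list.
2 is at position 2 (1-indexed).
Final answer: 2


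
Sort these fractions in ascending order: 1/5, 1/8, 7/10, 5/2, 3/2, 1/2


Convert to decimal for comparison:
  1/5 = 0.2
  1/8 = 0.125
  7/10 = 0.7
  5/2 = 2.5
  3/2 = 1.5
  1/2 = 0.5
Decimals in increasing order: 0.125 < 0.2 < 0.5 < 0.7 < 1.5 < 2.5
Writing each back as its fraction gives the sorted order.
Final answer: 1/8, 1/5, 1/2, 7/10, 3/2, 5/2


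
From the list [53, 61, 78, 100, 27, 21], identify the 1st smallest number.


Sort ascending: [21, 27, 53, 61, 78, 100]
The 1st element (1-indexed) is at index 0.
Value = 21
Final answer: 21


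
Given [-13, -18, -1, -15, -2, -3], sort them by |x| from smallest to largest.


Compute absolute values:
  |-13| = 13
  |-18| = 18
  |-1| = 1
  |-15| = 15
  |-2| = 2
  |-3| = 3
Absolute values in increasing order: 1 < 2 < 3 < 13 < 15 < 18
Listing the original numbers in that order gives the answer.
Final answer: [-1, -2, -3, -13, -15, -18]


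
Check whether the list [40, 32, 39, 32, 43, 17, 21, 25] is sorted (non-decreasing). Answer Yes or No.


Check consecutive pairs:
  40 <= 32? False
  32 <= 39? True
  39 <= 32? False
  32 <= 43? True
  43 <= 17? False
  17 <= 21? True
  21 <= 25? True
3 consecutive pair(s) are out of order, so the list is not sorted.
Final answer: No


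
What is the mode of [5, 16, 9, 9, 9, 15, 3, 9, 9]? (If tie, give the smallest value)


Count the frequency of each value:
  3 appears 1 time(s)
  5 appears 1 time(s)
  9 appears 5 time(s)
  15 appears 1 time(s)
  16 appears 1 time(s)
Maximum frequency is 5.
Only 9 reaches that frequency, so it is the mode.
Final answer: 9


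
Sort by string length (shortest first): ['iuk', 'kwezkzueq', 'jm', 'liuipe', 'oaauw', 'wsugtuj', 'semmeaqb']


Compute lengths:
  'iuk' has length 3
  'kwezkzueq' has length 9
  'jm' has length 2
  'liuipe' has length 6
  'oaauw' has length 5
  'wsugtuj' has length 7
  'semmeaqb' has length 8
Lengths in increasing order: 2 < 3 < 5 < 6 < 7 < 8 < 9
Listing the words in that order gives the answer.
Final answer: ['jm', 'iuk', 'oaauw', 'liuipe', 'wsugtuj', 'semmeaqb', 'kwezkzueq']


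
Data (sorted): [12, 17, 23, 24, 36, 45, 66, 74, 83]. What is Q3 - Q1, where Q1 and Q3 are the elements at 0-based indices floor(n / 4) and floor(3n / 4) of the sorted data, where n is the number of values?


The data has n = 9 elements.
Q1 index = floor(9 / 4) = floor(2.25) = 2; Q3 index = floor(3 * 9 / 4) = floor(6.75) = 6
Q1 = element at index 2 = 23
Q3 = element at index 6 = 66
IQR = 66 - 23 = 43
Final answer: 43


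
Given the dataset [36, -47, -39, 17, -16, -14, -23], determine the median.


First, sort the list: [-47, -39, -23, -16, -14, 17, 36]
The list has 7 elements (odd count).
The middle index is 3 (0-based), and the element there is -16.
Final answer: -16


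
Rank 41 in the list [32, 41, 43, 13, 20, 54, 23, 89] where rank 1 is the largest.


Sort descending: [89, 54, 43, 41, 32, 23, 20, 13]
Find 41 in the sorted list.
41 is at position 4.
Final answer: 4


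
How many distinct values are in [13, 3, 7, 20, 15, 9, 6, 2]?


List all unique values:
Distinct values: [2, 3, 6, 7, 9, 13, 15, 20]
Count = 8
Final answer: 8


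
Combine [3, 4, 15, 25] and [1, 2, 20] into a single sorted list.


List A: [3, 4, 15, 25]
List B: [1, 2, 20]
Repeatedly compare the front elements and take the smaller:
  3 vs 1 -> take 1
  3 vs 2 -> take 2
  3 vs 20 -> take 3
  4 vs 20 -> take 4
  15 vs 20 -> take 15
  25 vs 20 -> take 20
  B is exhausted; append the rest of A: [25]
Final answer: [1, 2, 3, 4, 15, 20, 25]


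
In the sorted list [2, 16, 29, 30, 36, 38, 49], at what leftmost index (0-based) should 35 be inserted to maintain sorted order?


List is sorted: [2, 16, 29, 30, 36, 38, 49]
We need the leftmost position where 35 can be inserted, i.e. the first index whose element is >= 35 (or the end of the list if none is).
Binary search with low=0, high=7 (0-based indices):
  low=0, high=7, mid=3: a[3]=30 < 35, so low = 4
  low=4, high=7, mid=5: a[5]=38 >= 35, so high = 5
  low=4, high=5, mid=4: a[4]=36 >= 35, so high = 4
Now low = high = 4, so the insertion index is 4.
Final answer: 4


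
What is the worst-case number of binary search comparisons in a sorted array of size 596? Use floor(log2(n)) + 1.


Binary search halves the search space each step.
Maximum comparisons = floor(log2(596)) + 1
log2(596) = 9.2192
floor(log2(596)) = 9, so 9 + 1 = 10
Final answer: 10


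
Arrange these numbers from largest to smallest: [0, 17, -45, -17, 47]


Original list: [0, 17, -45, -17, 47]
Repeatedly take the largest remaining element:
  Remaining [0, 17, -45, -17, 47] -> largest is 47
  Remaining [0, 17, -45, -17] -> largest is 17
  Remaining [0, -45, -17] -> largest is 0
  Remaining [-45, -17] -> largest is -17
  Remaining [-45] -> largest is -45
Collecting the picks in order gives the descending list.
Final answer: [47, 17, 0, -17, -45]


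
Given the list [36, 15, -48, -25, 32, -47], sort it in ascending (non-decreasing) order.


Original list: [36, 15, -48, -25, 32, -47]
Repeatedly take the smallest remaining element:
  Remaining [36, 15, -48, -25, 32, -47] -> smallest is -48
  Remaining [36, 15, -25, 32, -47] -> smallest is -47
  Remaining [36, 15, -25, 32] -> smallest is -25
  Remaining [36, 15, 32] -> smallest is 15
  Remaining [36, 32] -> smallest is 32
  Remaining [36] -> smallest is 36
Collecting the picks in order gives the sorted list.
Final answer: [-48, -47, -25, 15, 32, 36]


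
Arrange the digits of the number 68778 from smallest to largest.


The number 68778 has digits: 6, 8, 7, 7, 8
Sorted: 6, 7, 7, 8, 8
Joining the sorted digits gives the result.
Final answer: 67788


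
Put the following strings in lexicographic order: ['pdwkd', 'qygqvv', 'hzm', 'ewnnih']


Compare strings character by character (the first differing letter decides):
  'ewnnih' < 'hzm' since 'e' < 'h' at position 1
  'hzm' < 'pdwkd' since 'h' < 'p' at position 1
  'pdwkd' < 'qygqvv' since 'p' < 'q' at position 1
Chaining these comparisons gives the alphabetical order.
Final answer: ['ewnnih', 'hzm', 'pdwkd', 'qygqvv']


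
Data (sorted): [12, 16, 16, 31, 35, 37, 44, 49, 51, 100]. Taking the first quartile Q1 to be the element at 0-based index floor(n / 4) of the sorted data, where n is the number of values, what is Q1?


The list has n = 10 elements.
Q1 index = floor(10 / 4) = floor(2.5) = 2
Counting from index 0 in the sorted data, the element at index 2 is 16.
Final answer: 16


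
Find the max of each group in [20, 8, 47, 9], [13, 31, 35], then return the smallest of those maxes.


Find max of each group:
  Group 1: [20, 8, 47, 9] -> max = 47
  Group 2: [13, 31, 35] -> max = 35
Maxes: [47, 35]
Minimum of maxes = 35
Final answer: 35


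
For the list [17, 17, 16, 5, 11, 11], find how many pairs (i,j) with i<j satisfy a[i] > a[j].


For each element, count the later elements that are smaller than it:
  17 (index 0): smaller elements after it = [16, 5, 11, 11] -> 4
  17 (index 1): smaller elements after it = [16, 5, 11, 11] -> 4
  16 (index 2): smaller elements after it = [5, 11, 11] -> 3
  5 (index 3): smaller elements after it = [] -> 0
  11 (index 4): smaller elements after it = [] -> 0
Total inversions = 4 + 4 + 3 + 0 + 0 = 11
Final answer: 11


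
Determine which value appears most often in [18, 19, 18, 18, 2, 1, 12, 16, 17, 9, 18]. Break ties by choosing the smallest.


Count the frequency of each value:
  1 appears 1 time(s)
  2 appears 1 time(s)
  9 appears 1 time(s)
  12 appears 1 time(s)
  16 appears 1 time(s)
  17 appears 1 time(s)
  18 appears 4 time(s)
  19 appears 1 time(s)
Maximum frequency is 4.
Only 18 reaches that frequency, so it is the mode.
Final answer: 18


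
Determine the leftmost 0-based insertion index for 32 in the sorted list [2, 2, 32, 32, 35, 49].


List is sorted: [2, 2, 32, 32, 35, 49]
We need the leftmost position where 32 can be inserted, i.e. the first index whose element is >= 32 (or the end of the list if none is).
Binary search with low=0, high=6 (0-based indices):
  low=0, high=6, mid=3: a[3]=32 >= 32, so high = 3
  low=0, high=3, mid=1: a[1]=2 < 32, so low = 2
  low=2, high=3, mid=2: a[2]=32 >= 32, so high = 2
Now low = high = 2, so the insertion index is 2.
Final answer: 2


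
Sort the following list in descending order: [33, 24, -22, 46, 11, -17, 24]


Original list: [33, 24, -22, 46, 11, -17, 24]
Repeatedly take the largest remaining element:
  Remaining [33, 24, -22, 46, 11, -17, 24] -> largest is 46
  Remaining [33, 24, -22, 11, -17, 24] -> largest is 33
  Remaining [24, -22, 11, -17, 24] -> largest is 24
  Remaining [-22, 11, -17, 24] -> largest is 24
  Remaining [-22, 11, -17] -> largest is 11
  Remaining [-22, -17] -> largest is -17
  Remaining [-22] -> largest is -22
Collecting the picks in order gives the descending list.
Final answer: [46, 33, 24, 24, 11, -17, -22]


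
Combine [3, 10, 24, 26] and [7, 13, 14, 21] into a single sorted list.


List A: [3, 10, 24, 26]
List B: [7, 13, 14, 21]
Repeatedly compare the front elements and take the smaller:
  3 vs 7 -> take 3
  10 vs 7 -> take 7
  10 vs 13 -> take 10
  24 vs 13 -> take 13
  24 vs 14 -> take 14
  24 vs 21 -> take 21
  B is exhausted; append the rest of A: [24, 26]
Final answer: [3, 7, 10, 13, 14, 21, 24, 26]


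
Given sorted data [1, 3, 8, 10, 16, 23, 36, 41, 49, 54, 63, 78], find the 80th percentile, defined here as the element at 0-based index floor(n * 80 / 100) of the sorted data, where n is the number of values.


The dataset has n = 12 elements.
Index = floor(12 * 80 / 100) = floor(960 / 100) = floor(9.6) = 9
Counting from index 0 in the sorted data, the element at index 9 is 54.
Final answer: 54


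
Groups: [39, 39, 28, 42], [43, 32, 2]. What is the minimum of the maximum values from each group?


Find max of each group:
  Group 1: [39, 39, 28, 42] -> max = 42
  Group 2: [43, 32, 2] -> max = 43
Maxes: [42, 43]
Minimum of maxes = 42
Final answer: 42


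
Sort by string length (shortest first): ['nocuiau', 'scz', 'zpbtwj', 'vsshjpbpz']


Compute lengths:
  'nocuiau' has length 7
  'scz' has length 3
  'zpbtwj' has length 6
  'vsshjpbpz' has length 9
Lengths in increasing order: 3 < 6 < 7 < 9
Listing the words in that order gives the answer.
Final answer: ['scz', 'zpbtwj', 'nocuiau', 'vsshjpbpz']


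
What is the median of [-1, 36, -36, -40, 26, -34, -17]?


First, sort the list: [-40, -36, -34, -17, -1, 26, 36]
The list has 7 elements (odd count).
The middle index is 3 (0-based), and the element there is -17.
Final answer: -17


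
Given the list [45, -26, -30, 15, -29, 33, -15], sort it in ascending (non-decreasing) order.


Original list: [45, -26, -30, 15, -29, 33, -15]
Repeatedly take the smallest remaining element:
  Remaining [45, -26, -30, 15, -29, 33, -15] -> smallest is -30
  Remaining [45, -26, 15, -29, 33, -15] -> smallest is -29
  Remaining [45, -26, 15, 33, -15] -> smallest is -26
  Remaining [45, 15, 33, -15] -> smallest is -15
  Remaining [45, 15, 33] -> smallest is 15
  Remaining [45, 33] -> smallest is 33
  Remaining [45] -> smallest is 45
Collecting the picks in order gives the sorted list.
Final answer: [-30, -29, -26, -15, 15, 33, 45]


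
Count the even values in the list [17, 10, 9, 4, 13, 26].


Check each element:
  17 is odd
  10 is even
  9 is odd
  4 is even
  13 is odd
  26 is even
Evens: [10, 4, 26]
Count of evens = 3
Final answer: 3


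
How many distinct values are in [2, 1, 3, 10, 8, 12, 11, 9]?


List all unique values:
Distinct values: [1, 2, 3, 8, 9, 10, 11, 12]
Count = 8
Final answer: 8


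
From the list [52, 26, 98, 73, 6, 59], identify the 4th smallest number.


Sort ascending: [6, 26, 52, 59, 73, 98]
The 4th element (1-indexed) is at index 3.
Value = 59
Final answer: 59


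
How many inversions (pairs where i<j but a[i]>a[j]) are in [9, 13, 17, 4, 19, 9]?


For each element, count the later elements that are smaller than it:
  9 (index 0): smaller elements after it = [4] -> 1
  13 (index 1): smaller elements after it = [4, 9] -> 2
  17 (index 2): smaller elements after it = [4, 9] -> 2
  4 (index 3): smaller elements after it = [] -> 0
  19 (index 4): smaller elements after it = [9] -> 1
Total inversions = 1 + 2 + 2 + 0 + 1 = 6
Final answer: 6


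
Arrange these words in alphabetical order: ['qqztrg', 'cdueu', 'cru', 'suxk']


Compare strings character by character (the first differing letter decides):
  'cdueu' < 'cru' since 'd' < 'r' at position 2
  'cru' < 'qqztrg' since 'c' < 'q' at position 1
  'qqztrg' < 'suxk' since 'q' < 's' at position 1
Chaining these comparisons gives the alphabetical order.
Final answer: ['cdueu', 'cru', 'qqztrg', 'suxk']


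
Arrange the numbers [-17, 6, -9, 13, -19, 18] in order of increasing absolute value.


Compute absolute values:
  |-17| = 17
  |6| = 6
  |-9| = 9
  |13| = 13
  |-19| = 19
  |18| = 18
Absolute values in increasing order: 6 < 9 < 13 < 17 < 18 < 19
Listing the original numbers in that order gives the answer.
Final answer: [6, -9, 13, -17, 18, -19]


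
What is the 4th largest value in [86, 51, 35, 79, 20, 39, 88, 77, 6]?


Sort descending: [88, 86, 79, 77, 51, 39, 35, 20, 6]
The 4th element (1-indexed) is at index 3.
Value = 77
Final answer: 77


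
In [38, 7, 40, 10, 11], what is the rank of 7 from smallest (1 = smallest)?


Sort ascending: [7, 10, 11, 38, 40]
Find 7 in the sorted list.
7 is at position 1 (1-indexed).
Final answer: 1


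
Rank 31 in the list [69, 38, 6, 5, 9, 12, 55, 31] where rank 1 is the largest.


Sort descending: [69, 55, 38, 31, 12, 9, 6, 5]
Find 31 in the sorted list.
31 is at position 4.
Final answer: 4


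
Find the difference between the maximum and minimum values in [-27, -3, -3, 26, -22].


Maximum value: 26
Minimum value: -27
Range = 26 - (-27) = 53
Final answer: 53


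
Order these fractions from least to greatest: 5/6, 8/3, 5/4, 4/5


Convert to decimal for comparison:
  5/6 = 0.8333
  8/3 = 2.6667
  5/4 = 1.25
  4/5 = 0.8
Decimals in increasing order: 0.8 < 0.8333 < 1.25 < 2.6667
Writing each back as its fraction gives the sorted order.
Final answer: 4/5, 5/6, 5/4, 8/3


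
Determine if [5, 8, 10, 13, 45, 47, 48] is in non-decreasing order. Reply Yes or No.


Check consecutive pairs:
  5 <= 8? True
  8 <= 10? True
  10 <= 13? True
  13 <= 45? True
  45 <= 47? True
  47 <= 48? True
Every consecutive pair is in order, so the list is non-decreasing.
Final answer: Yes


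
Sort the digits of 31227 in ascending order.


The number 31227 has digits: 3, 1, 2, 2, 7
Sorted: 1, 2, 2, 3, 7
Joining the sorted digits gives the result.
Final answer: 12237


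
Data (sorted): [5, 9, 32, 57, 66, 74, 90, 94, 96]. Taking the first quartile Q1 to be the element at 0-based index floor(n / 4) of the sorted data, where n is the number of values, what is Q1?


The list has n = 9 elements.
Q1 index = floor(9 / 4) = floor(2.25) = 2
Counting from index 0 in the sorted data, the element at index 2 is 32.
Final answer: 32


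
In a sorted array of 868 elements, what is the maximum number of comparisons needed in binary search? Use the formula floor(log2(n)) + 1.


Binary search halves the search space each step.
Maximum comparisons = floor(log2(868)) + 1
log2(868) = 9.7616
floor(log2(868)) = 9, so 9 + 1 = 10
Final answer: 10


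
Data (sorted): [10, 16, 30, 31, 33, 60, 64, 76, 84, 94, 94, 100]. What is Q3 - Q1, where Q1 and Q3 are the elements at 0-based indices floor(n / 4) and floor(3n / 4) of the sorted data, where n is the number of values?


The data has n = 12 elements.
Q1 index = floor(12 / 4) = floor(3) = 3; Q3 index = floor(3 * 12 / 4) = floor(9) = 9
Q1 = element at index 3 = 31
Q3 = element at index 9 = 94
IQR = 94 - 31 = 63
Final answer: 63


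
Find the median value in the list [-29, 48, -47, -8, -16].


First, sort the list: [-47, -29, -16, -8, 48]
The list has 5 elements (odd count).
The middle index is 2 (0-based), and the element there is -16.
Final answer: -16


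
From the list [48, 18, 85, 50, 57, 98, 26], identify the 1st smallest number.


Sort ascending: [18, 26, 48, 50, 57, 85, 98]
The 1st element (1-indexed) is at index 0.
Value = 18
Final answer: 18


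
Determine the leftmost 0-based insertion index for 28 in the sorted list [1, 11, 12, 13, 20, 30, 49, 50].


List is sorted: [1, 11, 12, 13, 20, 30, 49, 50]
We need the leftmost position where 28 can be inserted, i.e. the first index whose element is >= 28 (or the end of the list if none is).
Binary search with low=0, high=8 (0-based indices):
  low=0, high=8, mid=4: a[4]=20 < 28, so low = 5
  low=5, high=8, mid=6: a[6]=49 >= 28, so high = 6
  low=5, high=6, mid=5: a[5]=30 >= 28, so high = 5
Now low = high = 5, so the insertion index is 5.
Final answer: 5


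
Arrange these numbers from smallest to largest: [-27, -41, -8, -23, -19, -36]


Original list: [-27, -41, -8, -23, -19, -36]
Repeatedly take the smallest remaining element:
  Remaining [-27, -41, -8, -23, -19, -36] -> smallest is -41
  Remaining [-27, -8, -23, -19, -36] -> smallest is -36
  Remaining [-27, -8, -23, -19] -> smallest is -27
  Remaining [-8, -23, -19] -> smallest is -23
  Remaining [-8, -19] -> smallest is -19
  Remaining [-8] -> smallest is -8
Collecting the picks in order gives the sorted list.
Final answer: [-41, -36, -27, -23, -19, -8]


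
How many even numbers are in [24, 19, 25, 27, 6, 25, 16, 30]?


Check each element:
  24 is even
  19 is odd
  25 is odd
  27 is odd
  6 is even
  25 is odd
  16 is even
  30 is even
Evens: [24, 6, 16, 30]
Count of evens = 4
Final answer: 4


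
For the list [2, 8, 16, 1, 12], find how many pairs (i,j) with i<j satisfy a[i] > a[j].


For each element, count the later elements that are smaller than it:
  2 (index 0): smaller elements after it = [1] -> 1
  8 (index 1): smaller elements after it = [1] -> 1
  16 (index 2): smaller elements after it = [1, 12] -> 2
  1 (index 3): smaller elements after it = [] -> 0
Total inversions = 1 + 1 + 2 + 0 = 4
Final answer: 4


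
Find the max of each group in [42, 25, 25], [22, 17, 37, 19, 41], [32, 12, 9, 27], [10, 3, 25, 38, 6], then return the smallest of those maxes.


Find max of each group:
  Group 1: [42, 25, 25] -> max = 42
  Group 2: [22, 17, 37, 19, 41] -> max = 41
  Group 3: [32, 12, 9, 27] -> max = 32
  Group 4: [10, 3, 25, 38, 6] -> max = 38
Maxes: [42, 41, 32, 38]
Minimum of maxes = 32
Final answer: 32


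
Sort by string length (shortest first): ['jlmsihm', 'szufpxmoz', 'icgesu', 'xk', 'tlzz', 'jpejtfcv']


Compute lengths:
  'jlmsihm' has length 7
  'szufpxmoz' has length 9
  'icgesu' has length 6
  'xk' has length 2
  'tlzz' has length 4
  'jpejtfcv' has length 8
Lengths in increasing order: 2 < 4 < 6 < 7 < 8 < 9
Listing the words in that order gives the answer.
Final answer: ['xk', 'tlzz', 'icgesu', 'jlmsihm', 'jpejtfcv', 'szufpxmoz']


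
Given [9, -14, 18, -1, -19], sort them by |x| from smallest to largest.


Compute absolute values:
  |9| = 9
  |-14| = 14
  |18| = 18
  |-1| = 1
  |-19| = 19
Absolute values in increasing order: 1 < 9 < 14 < 18 < 19
Listing the original numbers in that order gives the answer.
Final answer: [-1, 9, -14, 18, -19]


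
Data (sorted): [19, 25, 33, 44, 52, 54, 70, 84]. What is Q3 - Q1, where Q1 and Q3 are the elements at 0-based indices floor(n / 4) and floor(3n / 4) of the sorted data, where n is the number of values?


The data has n = 8 elements.
Q1 index = floor(8 / 4) = floor(2) = 2; Q3 index = floor(3 * 8 / 4) = floor(6) = 6
Q1 = element at index 2 = 33
Q3 = element at index 6 = 70
IQR = 70 - 33 = 37
Final answer: 37


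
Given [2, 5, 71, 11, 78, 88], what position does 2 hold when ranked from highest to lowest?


Sort descending: [88, 78, 71, 11, 5, 2]
Find 2 in the sorted list.
2 is at position 6.
Final answer: 6


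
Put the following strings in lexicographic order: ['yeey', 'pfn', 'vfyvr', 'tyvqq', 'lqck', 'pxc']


Compare strings character by character (the first differing letter decides):
  'lqck' < 'pfn' since 'l' < 'p' at position 1
  'pfn' < 'pxc' since 'f' < 'x' at position 2
  'pxc' < 'tyvqq' since 'p' < 't' at position 1
  'tyvqq' < 'vfyvr' since 't' < 'v' at position 1
  'vfyvr' < 'yeey' since 'v' < 'y' at position 1
Chaining these comparisons gives the alphabetical order.
Final answer: ['lqck', 'pfn', 'pxc', 'tyvqq', 'vfyvr', 'yeey']


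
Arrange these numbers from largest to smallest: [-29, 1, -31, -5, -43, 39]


Original list: [-29, 1, -31, -5, -43, 39]
Repeatedly take the largest remaining element:
  Remaining [-29, 1, -31, -5, -43, 39] -> largest is 39
  Remaining [-29, 1, -31, -5, -43] -> largest is 1
  Remaining [-29, -31, -5, -43] -> largest is -5
  Remaining [-29, -31, -43] -> largest is -29
  Remaining [-31, -43] -> largest is -31
  Remaining [-43] -> largest is -43
Collecting the picks in order gives the descending list.
Final answer: [39, 1, -5, -29, -31, -43]


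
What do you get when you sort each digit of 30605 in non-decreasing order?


The number 30605 has digits: 3, 0, 6, 0, 5
Sorted: 0, 0, 3, 5, 6
Joining the sorted digits gives the result.
Final answer: 00356


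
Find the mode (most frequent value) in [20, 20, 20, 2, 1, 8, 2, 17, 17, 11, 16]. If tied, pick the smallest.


Count the frequency of each value:
  1 appears 1 time(s)
  2 appears 2 time(s)
  8 appears 1 time(s)
  11 appears 1 time(s)
  16 appears 1 time(s)
  17 appears 2 time(s)
  20 appears 3 time(s)
Maximum frequency is 3.
Only 20 reaches that frequency, so it is the mode.
Final answer: 20


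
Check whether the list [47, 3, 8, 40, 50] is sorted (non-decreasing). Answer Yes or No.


Check consecutive pairs:
  47 <= 3? False
  3 <= 8? True
  8 <= 40? True
  40 <= 50? True
1 consecutive pair(s) are out of order, so the list is not sorted.
Final answer: No


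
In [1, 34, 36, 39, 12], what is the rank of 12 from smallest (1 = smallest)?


Sort ascending: [1, 12, 34, 36, 39]
Find 12 in the sorted list.
12 is at position 2 (1-indexed).
Final answer: 2


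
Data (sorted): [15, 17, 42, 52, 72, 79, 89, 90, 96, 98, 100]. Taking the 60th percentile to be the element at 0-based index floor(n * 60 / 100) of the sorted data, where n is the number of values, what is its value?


The dataset has n = 11 elements.
Index = floor(11 * 60 / 100) = floor(660 / 100) = floor(6.6) = 6
Counting from index 0 in the sorted data, the element at index 6 is 89.
Final answer: 89


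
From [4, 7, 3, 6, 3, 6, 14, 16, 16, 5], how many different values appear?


List all unique values:
Distinct values: [3, 4, 5, 6, 7, 14, 16]
Count = 7
Final answer: 7


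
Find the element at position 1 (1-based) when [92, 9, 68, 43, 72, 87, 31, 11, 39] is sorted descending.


Sort descending: [92, 87, 72, 68, 43, 39, 31, 11, 9]
The 1st element (1-indexed) is at index 0.
Value = 92
Final answer: 92


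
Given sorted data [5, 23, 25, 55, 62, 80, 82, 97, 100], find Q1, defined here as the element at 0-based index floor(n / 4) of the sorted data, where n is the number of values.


The list has n = 9 elements.
Q1 index = floor(9 / 4) = floor(2.25) = 2
Counting from index 0 in the sorted data, the element at index 2 is 25.
Final answer: 25


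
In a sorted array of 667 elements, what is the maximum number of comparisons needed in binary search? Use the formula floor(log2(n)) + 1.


Binary search halves the search space each step.
Maximum comparisons = floor(log2(667)) + 1
log2(667) = 9.3815
floor(log2(667)) = 9, so 9 + 1 = 10
Final answer: 10


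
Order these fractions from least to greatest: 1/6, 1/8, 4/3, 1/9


Convert to decimal for comparison:
  1/6 = 0.1667
  1/8 = 0.125
  4/3 = 1.3333
  1/9 = 0.1111
Decimals in increasing order: 0.1111 < 0.125 < 0.1667 < 1.3333
Writing each back as its fraction gives the sorted order.
Final answer: 1/9, 1/8, 1/6, 4/3


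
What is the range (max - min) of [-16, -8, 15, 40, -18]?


Maximum value: 40
Minimum value: -18
Range = 40 - (-18) = 58
Final answer: 58


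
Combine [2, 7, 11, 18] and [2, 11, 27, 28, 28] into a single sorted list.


List A: [2, 7, 11, 18]
List B: [2, 11, 27, 28, 28]
Repeatedly compare the front elements and take the smaller:
  2 vs 2 -> take 2
  7 vs 2 -> take 2
  7 vs 11 -> take 7
  11 vs 11 -> take 11
  18 vs 11 -> take 11
  18 vs 27 -> take 18
  A is exhausted; append the rest of B: [27, 28, 28]
Final answer: [2, 2, 7, 11, 11, 18, 27, 28, 28]


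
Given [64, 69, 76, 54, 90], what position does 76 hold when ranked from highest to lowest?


Sort descending: [90, 76, 69, 64, 54]
Find 76 in the sorted list.
76 is at position 2.
Final answer: 2


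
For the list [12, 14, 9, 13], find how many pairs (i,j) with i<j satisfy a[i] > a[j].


For each element, count the later elements that are smaller than it:
  12 (index 0): smaller elements after it = [9] -> 1
  14 (index 1): smaller elements after it = [9, 13] -> 2
  9 (index 2): smaller elements after it = [] -> 0
Total inversions = 1 + 2 + 0 = 3
Final answer: 3


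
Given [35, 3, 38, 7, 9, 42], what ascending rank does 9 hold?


Sort ascending: [3, 7, 9, 35, 38, 42]
Find 9 in the sorted list.
9 is at position 3 (1-indexed).
Final answer: 3


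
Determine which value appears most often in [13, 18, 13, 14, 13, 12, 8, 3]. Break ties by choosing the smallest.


Count the frequency of each value:
  3 appears 1 time(s)
  8 appears 1 time(s)
  12 appears 1 time(s)
  13 appears 3 time(s)
  14 appears 1 time(s)
  18 appears 1 time(s)
Maximum frequency is 3.
Only 13 reaches that frequency, so it is the mode.
Final answer: 13


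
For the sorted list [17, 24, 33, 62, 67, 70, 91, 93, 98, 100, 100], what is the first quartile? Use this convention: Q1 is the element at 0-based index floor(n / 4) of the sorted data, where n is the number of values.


The list has n = 11 elements.
Q1 index = floor(11 / 4) = floor(2.75) = 2
Counting from index 0 in the sorted data, the element at index 2 is 33.
Final answer: 33


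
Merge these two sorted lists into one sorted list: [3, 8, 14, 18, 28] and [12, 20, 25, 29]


List A: [3, 8, 14, 18, 28]
List B: [12, 20, 25, 29]
Repeatedly compare the front elements and take the smaller:
  3 vs 12 -> take 3
  8 vs 12 -> take 8
  14 vs 12 -> take 12
  14 vs 20 -> take 14
  18 vs 20 -> take 18
  28 vs 20 -> take 20
  28 vs 25 -> take 25
  28 vs 29 -> take 28
  A is exhausted; append the rest of B: [29]
Final answer: [3, 8, 12, 14, 18, 20, 25, 28, 29]


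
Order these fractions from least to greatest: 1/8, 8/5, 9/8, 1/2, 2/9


Convert to decimal for comparison:
  1/8 = 0.125
  8/5 = 1.6
  9/8 = 1.125
  1/2 = 0.5
  2/9 = 0.2222
Decimals in increasing order: 0.125 < 0.2222 < 0.5 < 1.125 < 1.6
Writing each back as its fraction gives the sorted order.
Final answer: 1/8, 2/9, 1/2, 9/8, 8/5


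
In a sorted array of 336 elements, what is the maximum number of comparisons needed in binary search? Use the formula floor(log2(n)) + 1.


Binary search halves the search space each step.
Maximum comparisons = floor(log2(336)) + 1
log2(336) = 8.3923
floor(log2(336)) = 8, so 8 + 1 = 9
Final answer: 9


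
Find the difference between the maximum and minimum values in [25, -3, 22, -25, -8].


Maximum value: 25
Minimum value: -25
Range = 25 - (-25) = 50
Final answer: 50


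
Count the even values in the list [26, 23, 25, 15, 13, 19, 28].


Check each element:
  26 is even
  23 is odd
  25 is odd
  15 is odd
  13 is odd
  19 is odd
  28 is even
Evens: [26, 28]
Count of evens = 2
Final answer: 2


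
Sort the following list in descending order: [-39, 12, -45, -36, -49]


Original list: [-39, 12, -45, -36, -49]
Repeatedly take the largest remaining element:
  Remaining [-39, 12, -45, -36, -49] -> largest is 12
  Remaining [-39, -45, -36, -49] -> largest is -36
  Remaining [-39, -45, -49] -> largest is -39
  Remaining [-45, -49] -> largest is -45
  Remaining [-49] -> largest is -49
Collecting the picks in order gives the descending list.
Final answer: [12, -36, -39, -45, -49]


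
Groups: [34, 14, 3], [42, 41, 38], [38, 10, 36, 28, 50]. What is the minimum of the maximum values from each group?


Find max of each group:
  Group 1: [34, 14, 3] -> max = 34
  Group 2: [42, 41, 38] -> max = 42
  Group 3: [38, 10, 36, 28, 50] -> max = 50
Maxes: [34, 42, 50]
Minimum of maxes = 34
Final answer: 34


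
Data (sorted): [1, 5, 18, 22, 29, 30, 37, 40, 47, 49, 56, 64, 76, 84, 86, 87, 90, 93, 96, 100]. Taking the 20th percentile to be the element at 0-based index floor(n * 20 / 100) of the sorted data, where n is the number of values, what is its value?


The dataset has n = 20 elements.
Index = floor(20 * 20 / 100) = floor(400 / 100) = floor(4) = 4
Counting from index 0 in the sorted data, the element at index 4 is 29.
Final answer: 29


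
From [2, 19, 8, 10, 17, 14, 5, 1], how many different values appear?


List all unique values:
Distinct values: [1, 2, 5, 8, 10, 14, 17, 19]
Count = 8
Final answer: 8


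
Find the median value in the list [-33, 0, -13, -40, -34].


First, sort the list: [-40, -34, -33, -13, 0]
The list has 5 elements (odd count).
The middle index is 2 (0-based), and the element there is -33.
Final answer: -33


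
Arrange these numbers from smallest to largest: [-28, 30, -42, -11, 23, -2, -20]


Original list: [-28, 30, -42, -11, 23, -2, -20]
Repeatedly take the smallest remaining element:
  Remaining [-28, 30, -42, -11, 23, -2, -20] -> smallest is -42
  Remaining [-28, 30, -11, 23, -2, -20] -> smallest is -28
  Remaining [30, -11, 23, -2, -20] -> smallest is -20
  Remaining [30, -11, 23, -2] -> smallest is -11
  Remaining [30, 23, -2] -> smallest is -2
  Remaining [30, 23] -> smallest is 23
  Remaining [30] -> smallest is 30
Collecting the picks in order gives the sorted list.
Final answer: [-42, -28, -20, -11, -2, 23, 30]


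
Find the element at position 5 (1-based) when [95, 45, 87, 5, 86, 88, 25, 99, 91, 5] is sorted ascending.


Sort ascending: [5, 5, 25, 45, 86, 87, 88, 91, 95, 99]
The 5th element (1-indexed) is at index 4.
Value = 86
Final answer: 86


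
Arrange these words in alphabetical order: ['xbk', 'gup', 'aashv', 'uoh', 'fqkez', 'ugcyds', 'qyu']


Compare strings character by character (the first differing letter decides):
  'aashv' < 'fqkez' since 'a' < 'f' at position 1
  'fqkez' < 'gup' since 'f' < 'g' at position 1
  'gup' < 'qyu' since 'g' < 'q' at position 1
  'qyu' < 'ugcyds' since 'q' < 'u' at position 1
  'ugcyds' < 'uoh' since 'g' < 'o' at position 2
  'uoh' < 'xbk' since 'u' < 'x' at position 1
Chaining these comparisons gives the alphabetical order.
Final answer: ['aashv', 'fqkez', 'gup', 'qyu', 'ugcyds', 'uoh', 'xbk']


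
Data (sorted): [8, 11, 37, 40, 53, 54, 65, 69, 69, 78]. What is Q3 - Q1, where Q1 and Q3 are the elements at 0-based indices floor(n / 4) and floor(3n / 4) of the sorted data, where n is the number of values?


The data has n = 10 elements.
Q1 index = floor(10 / 4) = floor(2.5) = 2; Q3 index = floor(3 * 10 / 4) = floor(7.5) = 7
Q1 = element at index 2 = 37
Q3 = element at index 7 = 69
IQR = 69 - 37 = 32
Final answer: 32


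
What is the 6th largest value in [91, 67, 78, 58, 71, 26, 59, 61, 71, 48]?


Sort descending: [91, 78, 71, 71, 67, 61, 59, 58, 48, 26]
The 6th element (1-indexed) is at index 5.
Value = 61
Final answer: 61


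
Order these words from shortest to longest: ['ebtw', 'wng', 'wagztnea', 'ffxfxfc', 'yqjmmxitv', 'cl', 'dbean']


Compute lengths:
  'ebtw' has length 4
  'wng' has length 3
  'wagztnea' has length 8
  'ffxfxfc' has length 7
  'yqjmmxitv' has length 9
  'cl' has length 2
  'dbean' has length 5
Lengths in increasing order: 2 < 3 < 4 < 5 < 7 < 8 < 9
Listing the words in that order gives the answer.
Final answer: ['cl', 'wng', 'ebtw', 'dbean', 'ffxfxfc', 'wagztnea', 'yqjmmxitv']


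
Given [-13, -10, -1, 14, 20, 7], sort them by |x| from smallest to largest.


Compute absolute values:
  |-13| = 13
  |-10| = 10
  |-1| = 1
  |14| = 14
  |20| = 20
  |7| = 7
Absolute values in increasing order: 1 < 7 < 10 < 13 < 14 < 20
Listing the original numbers in that order gives the answer.
Final answer: [-1, 7, -10, -13, 14, 20]


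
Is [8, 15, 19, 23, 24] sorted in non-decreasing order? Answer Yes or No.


Check consecutive pairs:
  8 <= 15? True
  15 <= 19? True
  19 <= 23? True
  23 <= 24? True
Every consecutive pair is in order, so the list is non-decreasing.
Final answer: Yes


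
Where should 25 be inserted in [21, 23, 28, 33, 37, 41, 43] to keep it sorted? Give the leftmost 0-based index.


List is sorted: [21, 23, 28, 33, 37, 41, 43]
We need the leftmost position where 25 can be inserted, i.e. the first index whose element is >= 25 (or the end of the list if none is).
Binary search with low=0, high=7 (0-based indices):
  low=0, high=7, mid=3: a[3]=33 >= 25, so high = 3
  low=0, high=3, mid=1: a[1]=23 < 25, so low = 2
  low=2, high=3, mid=2: a[2]=28 >= 25, so high = 2
Now low = high = 2, so the insertion index is 2.
Final answer: 2


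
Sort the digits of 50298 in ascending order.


The number 50298 has digits: 5, 0, 2, 9, 8
Sorted: 0, 2, 5, 8, 9
Joining the sorted digits gives the result.
Final answer: 02589
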